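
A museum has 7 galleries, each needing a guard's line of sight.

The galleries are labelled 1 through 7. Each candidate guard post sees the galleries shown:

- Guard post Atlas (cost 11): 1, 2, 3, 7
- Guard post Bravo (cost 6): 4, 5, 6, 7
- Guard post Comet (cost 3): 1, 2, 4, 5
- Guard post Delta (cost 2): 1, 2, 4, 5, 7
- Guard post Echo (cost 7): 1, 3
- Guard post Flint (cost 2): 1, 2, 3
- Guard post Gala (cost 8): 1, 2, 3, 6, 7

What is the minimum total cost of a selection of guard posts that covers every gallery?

Bravo, Flint together cover every gallery (Bravo ∪ Flint = {1, 2, 3, 4, 5, 6, 7}); total cost 6 + 2 = 8.
The greedy pick Delta, Flint, Bravo costs 10; no covering selection beats 8.

8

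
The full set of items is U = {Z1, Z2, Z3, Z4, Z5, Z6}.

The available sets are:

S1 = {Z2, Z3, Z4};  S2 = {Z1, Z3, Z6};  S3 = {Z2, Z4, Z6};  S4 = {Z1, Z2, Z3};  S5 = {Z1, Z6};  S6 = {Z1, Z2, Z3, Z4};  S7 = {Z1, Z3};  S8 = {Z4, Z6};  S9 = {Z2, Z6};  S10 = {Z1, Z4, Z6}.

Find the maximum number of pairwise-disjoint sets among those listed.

2

S4, S8 are pairwise disjoint (S4={Z1,Z2,Z3}; S8={Z4,Z6}).
Every remaining set overlaps one of these, and no 3 of the listed sets are pairwise disjoint, so 2 is the maximum.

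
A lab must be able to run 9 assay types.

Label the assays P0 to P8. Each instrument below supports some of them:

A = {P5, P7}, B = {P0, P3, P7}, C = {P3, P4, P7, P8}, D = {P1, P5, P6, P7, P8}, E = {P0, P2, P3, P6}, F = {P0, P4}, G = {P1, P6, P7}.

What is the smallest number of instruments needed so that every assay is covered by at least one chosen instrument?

C and D and E together: C ∪ D ∪ E = {P0, P1, P2, P3, P4, P5, P6, P7, P8} — every assay is covered.
Only E contains P2, so E is forced; the remaining 5 assays need at least 2 more instruments (each remaining instrument adds at most 4) — so at least 3 instruments are needed, and 3 is optimal.

3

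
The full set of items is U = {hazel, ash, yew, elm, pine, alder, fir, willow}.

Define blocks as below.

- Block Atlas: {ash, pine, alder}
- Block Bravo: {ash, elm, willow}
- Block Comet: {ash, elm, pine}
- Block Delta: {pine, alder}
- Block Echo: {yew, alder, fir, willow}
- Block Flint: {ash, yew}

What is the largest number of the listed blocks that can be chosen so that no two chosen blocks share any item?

Delta, Flint are pairwise disjoint (Delta={pine,alder}; Flint={ash,yew}).
Every remaining block overlaps one of these, and no 3 of the listed blocks are pairwise disjoint, so 2 is the maximum.

2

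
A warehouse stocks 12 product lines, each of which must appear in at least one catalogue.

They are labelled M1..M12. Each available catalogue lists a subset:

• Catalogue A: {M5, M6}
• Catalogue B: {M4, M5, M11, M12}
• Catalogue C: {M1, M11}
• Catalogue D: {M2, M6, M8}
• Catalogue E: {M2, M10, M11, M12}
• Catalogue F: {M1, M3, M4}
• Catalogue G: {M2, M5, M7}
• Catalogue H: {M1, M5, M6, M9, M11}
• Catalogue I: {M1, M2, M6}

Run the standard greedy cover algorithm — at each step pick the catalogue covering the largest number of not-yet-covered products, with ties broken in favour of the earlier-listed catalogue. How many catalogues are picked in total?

5

Greedy: pick H (covers 5 new) → pick E (covers 3 new) → pick F (covers 2 new) → pick D (covers 1 new) → pick G (covers 1 new). Total picks: 5.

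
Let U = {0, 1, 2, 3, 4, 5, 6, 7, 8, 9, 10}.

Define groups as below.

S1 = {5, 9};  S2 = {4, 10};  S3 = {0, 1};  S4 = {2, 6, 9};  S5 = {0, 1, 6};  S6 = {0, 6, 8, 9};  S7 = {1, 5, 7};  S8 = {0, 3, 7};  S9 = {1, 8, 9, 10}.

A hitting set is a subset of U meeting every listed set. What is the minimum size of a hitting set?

4

The 4 elements {1, 7, 9, 10} hit every group.
No choice of 3 elements meets every group, so 4 is the minimum.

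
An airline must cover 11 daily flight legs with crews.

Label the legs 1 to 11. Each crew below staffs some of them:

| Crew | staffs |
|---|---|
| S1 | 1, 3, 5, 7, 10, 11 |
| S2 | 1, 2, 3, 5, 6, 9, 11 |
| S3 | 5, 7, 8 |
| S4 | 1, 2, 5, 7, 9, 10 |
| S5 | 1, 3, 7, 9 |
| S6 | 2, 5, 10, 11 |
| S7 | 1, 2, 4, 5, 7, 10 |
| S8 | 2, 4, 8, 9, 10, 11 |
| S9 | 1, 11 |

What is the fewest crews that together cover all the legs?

Take {S1, S2, S8}. Their union is {1, 2, 3, 4, 5, 6, 7, 8, 9, 10, 11}, which is all 11 legs.
Only S2 contains 6, so S2 is forced; the remaining 4 legs need at least 2 more crews (each remaining crew adds at most 3) — so at least 3 crews are needed, and 3 is optimal.

3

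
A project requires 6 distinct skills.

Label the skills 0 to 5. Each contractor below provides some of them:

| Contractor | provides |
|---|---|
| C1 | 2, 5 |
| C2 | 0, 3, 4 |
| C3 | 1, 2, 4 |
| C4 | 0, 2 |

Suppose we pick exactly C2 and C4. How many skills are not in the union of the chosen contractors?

2

Union of C2, C4 = {0, 2, 3, 4}.
Not covered: 1, 5 — 2 skills.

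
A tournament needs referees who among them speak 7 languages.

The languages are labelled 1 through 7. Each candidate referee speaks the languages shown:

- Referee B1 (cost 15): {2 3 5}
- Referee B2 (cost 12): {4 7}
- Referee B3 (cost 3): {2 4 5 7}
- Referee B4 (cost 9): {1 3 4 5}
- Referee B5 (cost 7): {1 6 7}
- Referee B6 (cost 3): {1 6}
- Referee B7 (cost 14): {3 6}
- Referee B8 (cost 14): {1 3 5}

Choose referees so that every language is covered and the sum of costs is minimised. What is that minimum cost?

15

B3, B4, B6 together cover every language (B3 ∪ B4 ∪ B6 = {1, 2, 3, 4, 5, 6, 7}); total cost 3 + 9 + 3 = 15.
No covering selection has total cost below 15.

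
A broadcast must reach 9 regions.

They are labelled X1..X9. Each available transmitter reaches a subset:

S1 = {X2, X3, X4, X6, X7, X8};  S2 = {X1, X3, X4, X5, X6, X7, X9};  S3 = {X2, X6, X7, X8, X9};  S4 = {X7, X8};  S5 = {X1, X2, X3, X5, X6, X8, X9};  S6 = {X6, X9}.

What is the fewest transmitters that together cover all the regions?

2

S1 and S5 together: S1 ∪ S5 = {X1, X2, X3, X4, X5, X6, X7, X8, X9} — every region is covered.
No single transmitter has all 9 regions (the largest, S2, has 7), so 2 is optimal.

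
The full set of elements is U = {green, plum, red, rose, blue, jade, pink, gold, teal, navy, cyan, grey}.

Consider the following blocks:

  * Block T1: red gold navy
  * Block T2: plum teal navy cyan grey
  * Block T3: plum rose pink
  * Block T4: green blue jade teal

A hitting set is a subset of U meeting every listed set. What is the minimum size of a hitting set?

The 3 elements {red, pink, teal} hit every block.
The blocks T1, T3, T4 are pairwise disjoint, so any hitting set needs a separate element for each — at least 3. Hence 3 is optimal.

3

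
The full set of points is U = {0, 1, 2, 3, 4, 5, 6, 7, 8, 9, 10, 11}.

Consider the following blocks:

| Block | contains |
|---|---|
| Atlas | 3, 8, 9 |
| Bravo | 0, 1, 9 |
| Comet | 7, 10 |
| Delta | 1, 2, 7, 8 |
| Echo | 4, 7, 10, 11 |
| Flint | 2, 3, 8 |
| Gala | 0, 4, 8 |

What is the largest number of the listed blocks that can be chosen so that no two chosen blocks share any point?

3

Bravo, Comet, Flint are pairwise disjoint (Bravo={0,1,9}; Comet={7,10}; Flint={2,3,8}).
Every remaining block overlaps one of these, and no 4 of the listed blocks are pairwise disjoint, so 3 is the maximum.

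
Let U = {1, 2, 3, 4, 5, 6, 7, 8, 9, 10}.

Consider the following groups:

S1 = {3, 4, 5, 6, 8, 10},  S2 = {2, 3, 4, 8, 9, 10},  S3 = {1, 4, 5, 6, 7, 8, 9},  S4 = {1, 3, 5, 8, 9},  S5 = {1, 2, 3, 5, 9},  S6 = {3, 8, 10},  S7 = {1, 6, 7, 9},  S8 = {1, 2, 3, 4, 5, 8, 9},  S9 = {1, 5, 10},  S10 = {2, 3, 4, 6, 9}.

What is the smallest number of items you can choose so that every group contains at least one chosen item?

Take H = {9, 10}. Each listed group contains at least one of these, so H is a hitting set of size 2.
The groups S6, S7 are pairwise disjoint, so any hitting set needs a separate item for each — at least 2. Hence 2 is optimal.

2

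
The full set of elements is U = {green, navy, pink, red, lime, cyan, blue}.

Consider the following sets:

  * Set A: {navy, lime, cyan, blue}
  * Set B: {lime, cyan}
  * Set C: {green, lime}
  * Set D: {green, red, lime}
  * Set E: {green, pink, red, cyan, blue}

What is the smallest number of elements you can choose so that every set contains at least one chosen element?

2

Take H = {green, cyan}. Each listed set contains at least one of these, so H is a hitting set of size 2.
No single element lies in every set, so at least 2 are needed and 2 is optimal.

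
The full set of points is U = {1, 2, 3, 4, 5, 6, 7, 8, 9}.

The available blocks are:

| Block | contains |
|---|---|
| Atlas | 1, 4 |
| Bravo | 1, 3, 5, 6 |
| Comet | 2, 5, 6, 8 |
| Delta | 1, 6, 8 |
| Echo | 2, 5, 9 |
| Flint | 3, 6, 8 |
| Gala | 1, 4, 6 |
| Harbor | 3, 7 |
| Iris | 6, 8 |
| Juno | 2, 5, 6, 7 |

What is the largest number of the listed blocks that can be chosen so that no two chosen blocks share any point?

Atlas, Echo, Harbor, Iris are pairwise disjoint (Atlas={1,4}; Echo={2,5,9}; Harbor={3,7}; Iris={6,8}).
Every remaining block overlaps one of these, and no 5 of the listed blocks are pairwise disjoint, so 4 is the maximum.

4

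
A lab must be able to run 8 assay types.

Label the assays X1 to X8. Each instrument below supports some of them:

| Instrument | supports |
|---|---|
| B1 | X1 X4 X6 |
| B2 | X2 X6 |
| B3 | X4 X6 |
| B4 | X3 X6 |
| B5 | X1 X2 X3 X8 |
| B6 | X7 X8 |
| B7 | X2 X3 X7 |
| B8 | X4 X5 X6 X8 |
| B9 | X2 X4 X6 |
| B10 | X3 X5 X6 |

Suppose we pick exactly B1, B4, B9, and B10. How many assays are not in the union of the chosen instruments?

Union of B1, B4, B9, B10 = {X1, X2, X3, X4, X5, X6}.
Not covered: X7, X8 — 2 assays.

2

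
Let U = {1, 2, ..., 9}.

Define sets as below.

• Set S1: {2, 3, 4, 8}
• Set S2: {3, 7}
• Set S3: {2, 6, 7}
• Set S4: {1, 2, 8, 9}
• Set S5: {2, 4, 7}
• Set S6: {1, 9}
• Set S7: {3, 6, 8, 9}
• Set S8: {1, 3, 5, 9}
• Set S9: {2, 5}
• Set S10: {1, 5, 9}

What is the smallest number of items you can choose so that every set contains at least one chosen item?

3

The 3 items {1, 2, 3} hit every set.
The sets S2, S6, S9 are pairwise disjoint, so any hitting set needs a separate item for each — at least 3. Hence 3 is optimal.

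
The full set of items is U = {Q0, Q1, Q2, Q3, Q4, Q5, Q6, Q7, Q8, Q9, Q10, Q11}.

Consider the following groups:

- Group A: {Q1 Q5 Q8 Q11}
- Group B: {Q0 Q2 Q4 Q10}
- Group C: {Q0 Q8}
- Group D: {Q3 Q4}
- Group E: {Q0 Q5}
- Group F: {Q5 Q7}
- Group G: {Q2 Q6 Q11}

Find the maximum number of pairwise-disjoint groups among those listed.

4

C, D, F, G are pairwise disjoint (C={Q0,Q8}; D={Q3,Q4}; F={Q5,Q7}; G={Q2,Q6,Q11}).
Every remaining group overlaps one of these, and no 5 of the listed groups are pairwise disjoint, so 4 is the maximum.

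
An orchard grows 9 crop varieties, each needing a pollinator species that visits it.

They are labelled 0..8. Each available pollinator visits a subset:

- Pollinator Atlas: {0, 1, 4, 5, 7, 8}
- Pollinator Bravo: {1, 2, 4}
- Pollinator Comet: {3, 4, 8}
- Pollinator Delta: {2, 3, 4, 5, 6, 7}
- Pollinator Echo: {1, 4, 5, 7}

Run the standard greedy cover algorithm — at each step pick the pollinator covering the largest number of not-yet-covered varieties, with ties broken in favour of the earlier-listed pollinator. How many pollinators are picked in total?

Greedy: pick Atlas (covers 6 new) → pick Delta (covers 3 new). Total picks: 2.

2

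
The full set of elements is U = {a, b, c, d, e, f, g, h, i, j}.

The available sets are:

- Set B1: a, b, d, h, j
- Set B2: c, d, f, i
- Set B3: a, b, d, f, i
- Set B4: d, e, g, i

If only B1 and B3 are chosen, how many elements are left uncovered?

Union of B1, B3 = {a, b, d, f, h, i, j}.
Not covered: c, e, g — 3 elements.

3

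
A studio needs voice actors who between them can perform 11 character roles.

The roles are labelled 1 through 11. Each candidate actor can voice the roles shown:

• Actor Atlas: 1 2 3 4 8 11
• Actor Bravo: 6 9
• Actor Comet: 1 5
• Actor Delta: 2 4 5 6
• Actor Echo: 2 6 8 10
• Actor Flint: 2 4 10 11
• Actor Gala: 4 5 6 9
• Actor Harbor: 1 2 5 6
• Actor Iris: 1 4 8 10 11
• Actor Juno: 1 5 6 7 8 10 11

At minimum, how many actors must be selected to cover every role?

Atlas and Gala and Juno together: Atlas ∪ Gala ∪ Juno = {1, 2, 3, 4, 5, 6, 7, 8, 9, 10, 11} — every role is covered.
Only Atlas contains 3, so Atlas is forced; the remaining 5 roles need at least 2 more actors (each remaining actor adds at most 4) — so at least 3 actors are needed, and 3 is optimal.

3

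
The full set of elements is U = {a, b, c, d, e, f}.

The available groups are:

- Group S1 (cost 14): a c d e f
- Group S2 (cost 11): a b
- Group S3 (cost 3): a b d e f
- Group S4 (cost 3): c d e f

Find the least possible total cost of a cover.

S3, S4 together cover every element (S3 ∪ S4 = {a, b, c, d, e, f}); total cost 3 + 3 = 6.
No covering selection has total cost below 6.

6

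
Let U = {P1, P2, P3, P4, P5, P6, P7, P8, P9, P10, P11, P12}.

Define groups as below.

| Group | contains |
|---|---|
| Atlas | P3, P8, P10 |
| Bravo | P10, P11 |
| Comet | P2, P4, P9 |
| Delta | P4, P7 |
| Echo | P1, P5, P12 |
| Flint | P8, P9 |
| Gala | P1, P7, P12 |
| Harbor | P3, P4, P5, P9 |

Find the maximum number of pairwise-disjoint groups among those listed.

Bravo, Delta, Echo, Flint are pairwise disjoint (Bravo={P10,P11}; Delta={P4,P7}; Echo={P1,P5,P12}; Flint={P8,P9}).
Every remaining group overlaps one of these, and no 5 of the listed groups are pairwise disjoint, so 4 is the maximum.

4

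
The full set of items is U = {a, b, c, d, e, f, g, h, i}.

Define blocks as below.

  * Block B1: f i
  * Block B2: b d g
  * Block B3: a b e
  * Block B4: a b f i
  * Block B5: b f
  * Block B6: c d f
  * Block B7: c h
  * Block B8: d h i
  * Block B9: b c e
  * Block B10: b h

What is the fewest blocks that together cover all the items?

Take {B2, B3, B4, B7}. Their union is {a, b, c, d, e, f, g, h, i}, which is all 9 items.
No 3 of the 10 blocks cover everything (all 120 combinations miss at least one item), so 4 is optimal.

4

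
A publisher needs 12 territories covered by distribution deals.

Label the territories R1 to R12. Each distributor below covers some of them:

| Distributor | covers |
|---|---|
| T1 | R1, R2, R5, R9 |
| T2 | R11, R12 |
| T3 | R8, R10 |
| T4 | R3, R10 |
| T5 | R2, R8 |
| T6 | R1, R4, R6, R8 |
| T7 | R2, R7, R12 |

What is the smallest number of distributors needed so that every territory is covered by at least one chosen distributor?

5

Take {T1, T2, T4, T6, T7}. Their union is {R1, R2, R3, R4, R5, R6, R7, R8, R9, R10, R11, R12}, which is all 12 territories.
No 4 of the 7 distributors cover everything (all 35 combinations miss at least one territory), so 5 is optimal.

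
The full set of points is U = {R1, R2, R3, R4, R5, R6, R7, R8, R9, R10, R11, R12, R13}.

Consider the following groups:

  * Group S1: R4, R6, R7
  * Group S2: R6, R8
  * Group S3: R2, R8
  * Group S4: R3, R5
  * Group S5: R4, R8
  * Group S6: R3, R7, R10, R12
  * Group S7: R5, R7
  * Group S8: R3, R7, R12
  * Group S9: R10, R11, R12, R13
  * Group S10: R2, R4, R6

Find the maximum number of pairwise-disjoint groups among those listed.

4

S1, S3, S4, S9 are pairwise disjoint (S1={R4,R6,R7}; S3={R2,R8}; S4={R3,R5}; S9={R10,R11,R12,R13}).
Every remaining group overlaps one of these, and no 5 of the listed groups are pairwise disjoint, so 4 is the maximum.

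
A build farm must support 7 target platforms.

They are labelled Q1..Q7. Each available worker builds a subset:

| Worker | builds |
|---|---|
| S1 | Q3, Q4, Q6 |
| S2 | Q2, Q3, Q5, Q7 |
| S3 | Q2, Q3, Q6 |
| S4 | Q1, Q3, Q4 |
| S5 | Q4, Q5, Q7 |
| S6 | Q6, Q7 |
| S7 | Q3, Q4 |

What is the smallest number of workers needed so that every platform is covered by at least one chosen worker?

3

Take {S2, S3, S4}. Their union is {Q1, Q2, Q3, Q4, Q5, Q6, Q7}, which is all 7 platforms.
Only S4 contains Q1, so S4 is forced; the remaining 4 platforms need at least 2 more workers (each remaining worker adds at most 3) — so at least 3 workers are needed, and 3 is optimal.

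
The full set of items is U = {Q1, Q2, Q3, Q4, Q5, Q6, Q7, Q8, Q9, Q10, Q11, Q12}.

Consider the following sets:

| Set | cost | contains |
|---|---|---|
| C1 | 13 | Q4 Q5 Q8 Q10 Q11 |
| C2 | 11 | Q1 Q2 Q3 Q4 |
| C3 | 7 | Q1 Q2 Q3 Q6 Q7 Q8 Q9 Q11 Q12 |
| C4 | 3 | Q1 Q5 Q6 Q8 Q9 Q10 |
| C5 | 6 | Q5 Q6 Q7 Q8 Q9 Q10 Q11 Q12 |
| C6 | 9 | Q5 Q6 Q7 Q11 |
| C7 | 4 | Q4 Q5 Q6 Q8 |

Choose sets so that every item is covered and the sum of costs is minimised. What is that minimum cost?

14

C3, C4, C7 together cover every item (C3 ∪ C4 ∪ C7 = {Q1, Q2, Q3, Q4, Q5, Q6, Q7, Q8, Q9, Q10, Q11, Q12}); total cost 7 + 3 + 4 = 14.
No covering selection has total cost below 14.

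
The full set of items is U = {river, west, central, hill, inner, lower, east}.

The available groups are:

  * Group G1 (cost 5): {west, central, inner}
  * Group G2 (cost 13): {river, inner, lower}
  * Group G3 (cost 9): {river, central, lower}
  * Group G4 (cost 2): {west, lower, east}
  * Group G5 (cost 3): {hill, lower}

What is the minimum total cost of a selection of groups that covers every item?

G1, G3, G4, G5 together cover every item (G1 ∪ G3 ∪ G4 ∪ G5 = {river, west, central, hill, inner, lower, east}); total cost 5 + 9 + 2 + 3 = 19.
No covering selection has total cost below 19.

19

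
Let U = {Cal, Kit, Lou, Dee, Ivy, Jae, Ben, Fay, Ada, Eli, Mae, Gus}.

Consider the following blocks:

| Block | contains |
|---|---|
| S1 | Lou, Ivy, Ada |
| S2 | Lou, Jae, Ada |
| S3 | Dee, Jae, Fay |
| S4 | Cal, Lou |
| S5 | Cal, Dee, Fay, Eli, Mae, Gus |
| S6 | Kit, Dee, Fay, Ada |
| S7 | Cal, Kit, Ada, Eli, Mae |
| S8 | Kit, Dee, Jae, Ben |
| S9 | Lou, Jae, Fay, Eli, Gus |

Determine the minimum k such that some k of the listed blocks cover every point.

S1 and S5 and S8 together: S1 ∪ S5 ∪ S8 = {Cal, Kit, Lou, Dee, Ivy, Jae, Ben, Fay, Ada, Eli, Mae, Gus} — every point is covered.
Only S1 contains Ivy, so S1 is forced; the remaining 9 points need at least 2 more blocks (each remaining block adds at most 6) — so at least 3 blocks are needed, and 3 is optimal.

3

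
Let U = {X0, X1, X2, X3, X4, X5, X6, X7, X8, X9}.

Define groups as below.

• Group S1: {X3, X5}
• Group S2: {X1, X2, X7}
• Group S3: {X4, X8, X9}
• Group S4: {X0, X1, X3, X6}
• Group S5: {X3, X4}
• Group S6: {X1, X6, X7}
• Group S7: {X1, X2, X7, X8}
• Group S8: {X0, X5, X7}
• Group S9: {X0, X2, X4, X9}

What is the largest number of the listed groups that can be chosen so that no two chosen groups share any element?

3

S1, S3, S6 are pairwise disjoint (S1={X3,X5}; S3={X4,X8,X9}; S6={X1,X6,X7}).
Every remaining group overlaps one of these, and no 4 of the listed groups are pairwise disjoint, so 3 is the maximum.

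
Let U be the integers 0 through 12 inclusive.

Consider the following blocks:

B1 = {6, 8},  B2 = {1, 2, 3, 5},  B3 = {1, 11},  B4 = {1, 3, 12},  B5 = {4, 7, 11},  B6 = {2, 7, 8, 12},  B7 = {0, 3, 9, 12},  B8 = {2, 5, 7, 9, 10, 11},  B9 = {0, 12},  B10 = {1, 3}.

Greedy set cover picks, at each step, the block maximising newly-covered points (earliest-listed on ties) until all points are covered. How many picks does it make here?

5

Greedy: pick B8 (covers 6 new) → pick B4 (covers 3 new) → pick B1 (covers 2 new) → pick B5 (covers 1 new) → pick B7 (covers 1 new). Total picks: 5.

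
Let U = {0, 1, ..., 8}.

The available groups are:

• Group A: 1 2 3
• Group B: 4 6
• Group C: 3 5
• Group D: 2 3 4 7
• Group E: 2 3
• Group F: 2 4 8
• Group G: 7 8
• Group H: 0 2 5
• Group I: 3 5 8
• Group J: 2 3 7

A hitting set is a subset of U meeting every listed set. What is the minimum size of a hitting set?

4

T = {2, 3, 6, 8} meets every group (each contains at least one member of T), and |T| = 4.
No choice of 3 items meets every group, so 4 is the minimum.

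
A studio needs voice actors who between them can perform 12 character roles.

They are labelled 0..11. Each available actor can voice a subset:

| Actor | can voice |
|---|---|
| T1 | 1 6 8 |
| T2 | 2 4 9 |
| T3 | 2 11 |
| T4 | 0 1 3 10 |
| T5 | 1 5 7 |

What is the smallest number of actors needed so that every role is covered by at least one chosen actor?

T1 and T2 and T3 and T4 and T5 together: T1 ∪ T2 ∪ T3 ∪ T4 ∪ T5 = {0, 1, 2, 3, 4, 5, 6, 7, 8, 9, 10, 11} — every role is covered.
No 4 of the 5 actors cover everything (all 5 combinations miss at least one role), so 5 is optimal.

5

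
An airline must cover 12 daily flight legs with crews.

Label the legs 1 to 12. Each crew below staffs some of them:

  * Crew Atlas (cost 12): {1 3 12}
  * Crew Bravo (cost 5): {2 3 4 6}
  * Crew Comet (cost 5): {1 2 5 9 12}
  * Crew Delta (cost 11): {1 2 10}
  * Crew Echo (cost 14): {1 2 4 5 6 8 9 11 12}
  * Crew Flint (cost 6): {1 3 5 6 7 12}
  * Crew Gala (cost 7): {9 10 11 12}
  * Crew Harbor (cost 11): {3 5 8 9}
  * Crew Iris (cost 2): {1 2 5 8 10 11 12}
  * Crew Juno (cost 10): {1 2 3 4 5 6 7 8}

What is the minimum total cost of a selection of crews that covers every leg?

Gala, Juno together cover every leg (Gala ∪ Juno = {1, 2, 3, 4, 5, 6, 7, 8, 9, 10, 11, 12}); total cost 7 + 10 = 17.
The greedy pick Iris, Bravo, Comet, Flint costs 18; no covering selection beats 17.

17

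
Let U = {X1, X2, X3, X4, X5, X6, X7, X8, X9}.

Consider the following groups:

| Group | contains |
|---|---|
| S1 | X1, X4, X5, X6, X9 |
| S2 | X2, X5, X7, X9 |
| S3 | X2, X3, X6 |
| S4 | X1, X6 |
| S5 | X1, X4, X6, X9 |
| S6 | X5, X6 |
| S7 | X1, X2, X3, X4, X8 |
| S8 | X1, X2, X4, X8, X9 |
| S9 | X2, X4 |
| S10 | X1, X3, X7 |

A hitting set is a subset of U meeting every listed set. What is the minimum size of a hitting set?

The 3 elements {X1, X2, X6} hit every group.
The groups S6, S9, S10 are pairwise disjoint, so any hitting set needs a separate element for each — at least 3. Hence 3 is optimal.

3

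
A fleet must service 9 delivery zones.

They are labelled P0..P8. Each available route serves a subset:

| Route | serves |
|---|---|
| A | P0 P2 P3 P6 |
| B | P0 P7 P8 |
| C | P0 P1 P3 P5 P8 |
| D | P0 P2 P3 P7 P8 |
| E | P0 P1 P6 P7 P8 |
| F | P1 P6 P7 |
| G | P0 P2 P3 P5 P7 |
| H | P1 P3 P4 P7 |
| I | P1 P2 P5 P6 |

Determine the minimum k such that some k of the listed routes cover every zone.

A and C and H together: A ∪ C ∪ H = {P0, P1, P2, P3, P4, P5, P6, P7, P8} — every zone is covered.
Only H contains P4, so H is forced; the remaining 5 zones need at least 2 more routes (each remaining route adds at most 3) — so at least 3 routes are needed, and 3 is optimal.

3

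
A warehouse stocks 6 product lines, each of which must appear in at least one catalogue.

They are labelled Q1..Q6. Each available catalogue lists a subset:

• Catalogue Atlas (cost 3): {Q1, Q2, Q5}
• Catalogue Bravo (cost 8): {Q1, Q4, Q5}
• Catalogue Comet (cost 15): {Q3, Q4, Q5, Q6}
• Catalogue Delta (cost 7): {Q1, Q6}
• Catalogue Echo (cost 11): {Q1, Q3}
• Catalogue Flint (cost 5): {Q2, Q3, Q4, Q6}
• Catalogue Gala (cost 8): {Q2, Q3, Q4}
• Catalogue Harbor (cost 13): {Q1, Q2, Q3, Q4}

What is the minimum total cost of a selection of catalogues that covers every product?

8

Atlas, Flint together cover every product (Atlas ∪ Flint = {Q1, Q2, Q3, Q4, Q5, Q6}); total cost 3 + 5 = 8.
No covering selection has total cost below 8.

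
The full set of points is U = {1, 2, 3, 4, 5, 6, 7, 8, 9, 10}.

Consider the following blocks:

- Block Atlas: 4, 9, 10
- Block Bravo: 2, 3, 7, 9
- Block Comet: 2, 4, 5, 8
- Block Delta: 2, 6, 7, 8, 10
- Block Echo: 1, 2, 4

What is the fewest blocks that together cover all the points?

4

Bravo, Comet, Delta, and Echo cover everything between them: the union {1, 2, 3, 4, 5, 6, 7, 8, 9, 10} is all of U.
Only Delta contains 6, so Delta is forced; the remaining 5 points need at least 3 more blocks (each remaining block adds at most 2) — so at least 4 blocks are needed, and 4 is optimal.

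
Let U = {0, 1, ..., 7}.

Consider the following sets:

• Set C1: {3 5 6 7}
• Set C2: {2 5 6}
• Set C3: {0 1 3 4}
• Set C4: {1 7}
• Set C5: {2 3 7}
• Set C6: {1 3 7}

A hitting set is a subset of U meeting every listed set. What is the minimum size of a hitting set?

The 3 points {4, 5, 7} hit every set.
No choice of 2 points meets every set, so 3 is the minimum.

3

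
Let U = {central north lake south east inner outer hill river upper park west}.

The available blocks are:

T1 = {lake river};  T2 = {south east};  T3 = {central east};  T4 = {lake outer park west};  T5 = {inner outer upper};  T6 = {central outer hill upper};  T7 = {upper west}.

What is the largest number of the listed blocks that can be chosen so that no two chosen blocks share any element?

3

T1, T3, T7 are pairwise disjoint (T1={lake,river}; T3={central,east}; T7={upper,west}).
Every remaining block overlaps one of these, and no 4 of the listed blocks are pairwise disjoint, so 3 is the maximum.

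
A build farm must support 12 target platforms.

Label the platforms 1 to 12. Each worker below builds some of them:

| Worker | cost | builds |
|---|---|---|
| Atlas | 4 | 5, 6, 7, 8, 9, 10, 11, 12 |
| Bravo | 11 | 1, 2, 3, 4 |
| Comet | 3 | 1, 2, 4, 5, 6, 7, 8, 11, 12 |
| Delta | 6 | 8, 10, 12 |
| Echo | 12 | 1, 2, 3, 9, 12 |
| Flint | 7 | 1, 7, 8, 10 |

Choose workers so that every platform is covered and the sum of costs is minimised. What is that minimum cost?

Atlas, Bravo together cover every platform (Atlas ∪ Bravo = {1, 2, 3, 4, 5, 6, 7, 8, 9, 10, 11, 12}); total cost 4 + 11 = 15.
The greedy pick Comet, Atlas, Bravo costs 18; no covering selection beats 15.

15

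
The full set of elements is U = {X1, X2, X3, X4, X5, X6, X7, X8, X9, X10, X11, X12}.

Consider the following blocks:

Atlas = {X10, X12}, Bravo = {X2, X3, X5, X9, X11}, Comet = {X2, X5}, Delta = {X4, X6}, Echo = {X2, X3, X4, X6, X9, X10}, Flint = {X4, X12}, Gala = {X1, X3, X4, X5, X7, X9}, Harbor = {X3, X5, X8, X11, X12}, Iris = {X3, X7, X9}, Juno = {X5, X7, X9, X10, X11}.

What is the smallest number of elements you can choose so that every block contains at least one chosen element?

4

The 4 elements {X5, X6, X9, X12} hit every block.
The blocks Atlas, Comet, Delta, Iris are pairwise disjoint, so any hitting set needs a separate element for each — at least 4. Hence 4 is optimal.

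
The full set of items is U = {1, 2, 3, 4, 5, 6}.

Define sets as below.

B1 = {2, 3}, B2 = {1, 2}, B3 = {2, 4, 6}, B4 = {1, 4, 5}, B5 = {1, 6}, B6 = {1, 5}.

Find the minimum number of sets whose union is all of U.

Take {B1, B4, B5}. Their union is {1, 2, 3, 4, 5, 6}, which is all 6 items.
Only B1 contains 3, so B1 is forced; the remaining 4 items need at least 2 more sets (each remaining set adds at most 3) — so at least 3 sets are needed, and 3 is optimal.

3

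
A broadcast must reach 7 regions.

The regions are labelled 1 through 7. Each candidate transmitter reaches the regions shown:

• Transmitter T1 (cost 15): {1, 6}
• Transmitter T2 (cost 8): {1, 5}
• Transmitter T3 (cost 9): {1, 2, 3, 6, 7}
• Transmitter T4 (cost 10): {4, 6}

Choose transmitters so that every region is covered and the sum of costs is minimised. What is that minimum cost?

27

T2, T3, T4 together cover every region (T2 ∪ T3 ∪ T4 = {1, 2, 3, 4, 5, 6, 7}); total cost 8 + 9 + 10 = 27.
No covering selection has total cost below 27.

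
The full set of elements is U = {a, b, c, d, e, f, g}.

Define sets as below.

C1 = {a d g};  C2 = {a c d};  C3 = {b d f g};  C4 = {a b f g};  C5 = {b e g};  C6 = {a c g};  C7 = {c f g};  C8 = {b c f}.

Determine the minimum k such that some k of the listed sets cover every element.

3

C1, C5, and C8 cover everything between them: the union {a, b, c, d, e, f, g} is all of U.
Only C5 contains e, so C5 is forced; the remaining 4 elements need at least 2 more sets (each remaining set adds at most 3) — so at least 3 sets are needed, and 3 is optimal.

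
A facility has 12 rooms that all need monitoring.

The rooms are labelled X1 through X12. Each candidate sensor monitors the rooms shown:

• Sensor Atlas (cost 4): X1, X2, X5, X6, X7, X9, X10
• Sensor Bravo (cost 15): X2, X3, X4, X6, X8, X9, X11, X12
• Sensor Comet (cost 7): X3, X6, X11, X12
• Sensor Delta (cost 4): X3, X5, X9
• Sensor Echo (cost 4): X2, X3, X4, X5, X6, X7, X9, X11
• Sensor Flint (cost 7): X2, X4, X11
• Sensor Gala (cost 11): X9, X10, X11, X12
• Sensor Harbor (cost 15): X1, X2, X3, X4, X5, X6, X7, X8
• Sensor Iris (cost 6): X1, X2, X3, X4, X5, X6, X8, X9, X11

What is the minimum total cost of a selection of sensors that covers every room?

Atlas, Comet, Iris together cover every room (Atlas ∪ Comet ∪ Iris = {X1, X2, X3, X4, X5, X6, X7, X8, X9, X10, X11, X12}); total cost 4 + 7 + 6 = 17.
The greedy pick Echo, Atlas, Iris, Comet costs 21; no covering selection beats 17.

17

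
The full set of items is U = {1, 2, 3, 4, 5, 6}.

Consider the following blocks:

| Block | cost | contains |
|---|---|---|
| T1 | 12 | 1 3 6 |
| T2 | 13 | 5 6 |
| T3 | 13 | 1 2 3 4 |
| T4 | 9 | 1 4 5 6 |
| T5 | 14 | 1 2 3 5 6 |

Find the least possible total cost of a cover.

22

T3, T4 together cover every item (T3 ∪ T4 = {1, 2, 3, 4, 5, 6}); total cost 13 + 9 = 22.
No covering selection has total cost below 22.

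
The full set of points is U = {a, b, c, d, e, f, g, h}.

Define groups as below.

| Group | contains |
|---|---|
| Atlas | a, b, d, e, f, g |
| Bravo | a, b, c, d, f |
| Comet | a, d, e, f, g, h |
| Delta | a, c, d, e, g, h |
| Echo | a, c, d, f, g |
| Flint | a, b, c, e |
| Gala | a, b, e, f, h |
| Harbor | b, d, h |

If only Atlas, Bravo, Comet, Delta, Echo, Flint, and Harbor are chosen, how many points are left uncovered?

Union of Atlas, Bravo, Comet, Delta, Echo, Flint, Harbor = {a, b, c, d, e, f, g, h} — that's every point, so 0 are uncovered.

0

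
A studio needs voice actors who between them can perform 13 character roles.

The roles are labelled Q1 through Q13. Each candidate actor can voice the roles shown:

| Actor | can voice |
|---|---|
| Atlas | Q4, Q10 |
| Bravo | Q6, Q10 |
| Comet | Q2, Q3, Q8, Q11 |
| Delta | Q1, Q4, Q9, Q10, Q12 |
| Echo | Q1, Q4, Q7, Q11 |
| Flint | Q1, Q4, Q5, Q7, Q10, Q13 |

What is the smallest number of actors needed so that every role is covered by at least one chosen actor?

Take {Bravo, Comet, Delta, Flint}. Their union is {Q1, Q2, Q3, Q4, Q5, Q6, Q7, Q8, Q9, Q10, Q11, Q12, Q13}, which is all 13 roles.
Only Bravo contains Q6, so Bravo is forced; the remaining 11 roles need at least 3 more actors (each remaining actor adds at most 5) — so at least 4 actors are needed, and 4 is optimal.

4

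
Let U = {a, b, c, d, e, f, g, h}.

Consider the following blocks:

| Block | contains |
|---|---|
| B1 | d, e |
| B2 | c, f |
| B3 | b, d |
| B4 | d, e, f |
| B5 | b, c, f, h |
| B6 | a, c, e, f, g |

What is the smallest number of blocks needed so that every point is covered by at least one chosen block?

B1 and B5 and B6 together: B1 ∪ B5 ∪ B6 = {a, b, c, d, e, f, g, h} — every point is covered.
Only B6 contains a, so B6 is forced; the remaining 3 points need at least 2 more blocks (each remaining block adds at most 2) — so at least 3 blocks are needed, and 3 is optimal.

3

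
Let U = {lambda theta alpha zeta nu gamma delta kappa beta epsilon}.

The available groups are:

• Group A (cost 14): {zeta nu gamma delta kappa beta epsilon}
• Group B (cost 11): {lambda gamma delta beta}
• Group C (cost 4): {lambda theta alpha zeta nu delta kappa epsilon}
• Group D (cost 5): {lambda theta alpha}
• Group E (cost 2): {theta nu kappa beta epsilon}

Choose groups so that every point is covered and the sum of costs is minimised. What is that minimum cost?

15

B, C together cover every point (B ∪ C = {lambda, theta, alpha, zeta, nu, gamma, delta, kappa, beta, epsilon}); total cost 11 + 4 = 15.
The greedy pick E, C, B costs 17; no covering selection beats 15.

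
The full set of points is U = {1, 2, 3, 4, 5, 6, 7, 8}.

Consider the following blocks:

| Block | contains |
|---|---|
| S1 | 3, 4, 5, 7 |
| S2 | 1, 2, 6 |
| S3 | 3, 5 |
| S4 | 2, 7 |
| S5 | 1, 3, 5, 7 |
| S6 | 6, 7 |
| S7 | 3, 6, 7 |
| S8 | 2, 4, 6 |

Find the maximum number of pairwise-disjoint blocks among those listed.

S3, S4 are pairwise disjoint (S3={3,5}; S4={2,7}).
Every remaining block overlaps one of these, and no 3 of the listed blocks are pairwise disjoint, so 2 is the maximum.

2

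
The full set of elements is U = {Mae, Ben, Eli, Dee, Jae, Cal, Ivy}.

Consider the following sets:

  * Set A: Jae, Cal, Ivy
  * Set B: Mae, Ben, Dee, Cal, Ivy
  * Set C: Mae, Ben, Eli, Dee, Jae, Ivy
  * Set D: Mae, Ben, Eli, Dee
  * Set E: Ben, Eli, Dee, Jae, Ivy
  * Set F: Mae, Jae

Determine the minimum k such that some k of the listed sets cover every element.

2

Take {B, C}. Their union is {Mae, Ben, Eli, Dee, Jae, Cal, Ivy}, which is all 7 elements.
No single set has all 7 elements (the largest, C, has 6), so 2 is optimal.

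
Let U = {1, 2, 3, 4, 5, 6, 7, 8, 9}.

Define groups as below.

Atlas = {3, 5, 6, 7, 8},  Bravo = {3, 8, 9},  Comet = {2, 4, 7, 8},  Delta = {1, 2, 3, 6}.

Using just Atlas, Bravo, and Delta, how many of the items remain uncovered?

1

Union of Atlas, Bravo, Delta = {1, 2, 3, 5, 6, 7, 8, 9}.
Not covered: 4 — 1 item.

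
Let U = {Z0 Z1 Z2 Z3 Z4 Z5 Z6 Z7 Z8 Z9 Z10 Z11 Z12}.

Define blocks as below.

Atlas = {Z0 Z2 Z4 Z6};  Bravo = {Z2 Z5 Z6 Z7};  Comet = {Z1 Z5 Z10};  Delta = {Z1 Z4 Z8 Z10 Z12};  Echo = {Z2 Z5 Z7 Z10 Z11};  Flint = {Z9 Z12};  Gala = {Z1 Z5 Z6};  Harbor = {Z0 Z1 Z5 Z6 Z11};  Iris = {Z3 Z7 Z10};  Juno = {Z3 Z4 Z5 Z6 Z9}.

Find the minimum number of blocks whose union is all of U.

4

Take {Delta, Echo, Harbor, Juno}. Their union is {Z0, Z1, Z2, Z3, Z4, Z5, Z6, Z7, Z8, Z9, Z10, Z11, Z12}, which is all 13 items.
No 3 of the 10 blocks cover everything (all 120 combinations miss at least one item), so 4 is optimal.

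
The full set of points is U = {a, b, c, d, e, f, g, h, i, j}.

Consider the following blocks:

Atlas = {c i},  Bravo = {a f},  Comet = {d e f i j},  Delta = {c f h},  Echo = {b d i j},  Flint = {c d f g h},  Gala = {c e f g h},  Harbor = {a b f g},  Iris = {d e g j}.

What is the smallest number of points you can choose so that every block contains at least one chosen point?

3

Take T = {a, c, j}. Each listed block contains at least one of these, so T is a hitting set of size 3.
The blocks Atlas, Bravo, Iris are pairwise disjoint, so any hitting set needs a separate point for each — at least 3. Hence 3 is optimal.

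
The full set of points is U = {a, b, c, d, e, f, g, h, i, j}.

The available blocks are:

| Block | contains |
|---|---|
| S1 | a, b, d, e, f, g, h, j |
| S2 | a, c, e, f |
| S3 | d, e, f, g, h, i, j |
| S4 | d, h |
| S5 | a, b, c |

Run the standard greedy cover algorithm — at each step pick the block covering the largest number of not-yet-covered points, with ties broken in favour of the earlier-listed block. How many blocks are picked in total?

3

Greedy: pick S1 (covers 8 new) → pick S2 (covers 1 new) → pick S3 (covers 1 new). Total picks: 3.
(The true minimum cover uses only 2 blocks, so greedy is not optimal here.)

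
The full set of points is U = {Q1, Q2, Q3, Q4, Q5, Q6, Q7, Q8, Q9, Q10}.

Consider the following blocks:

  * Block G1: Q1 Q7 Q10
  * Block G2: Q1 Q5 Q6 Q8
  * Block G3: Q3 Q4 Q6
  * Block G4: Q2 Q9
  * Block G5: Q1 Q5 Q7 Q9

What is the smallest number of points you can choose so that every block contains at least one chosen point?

Take H = {Q1, Q3, Q9}. Each listed block contains at least one of these, so H is a hitting set of size 3.
The blocks G1, G3, G4 are pairwise disjoint, so any hitting set needs a separate point for each — at least 3. Hence 3 is optimal.

3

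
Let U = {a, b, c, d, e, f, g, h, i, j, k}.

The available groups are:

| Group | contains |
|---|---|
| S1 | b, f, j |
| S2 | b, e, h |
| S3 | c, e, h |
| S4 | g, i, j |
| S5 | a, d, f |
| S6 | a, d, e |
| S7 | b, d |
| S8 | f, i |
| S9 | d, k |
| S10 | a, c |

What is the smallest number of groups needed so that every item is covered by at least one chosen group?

5

S2, S3, S4, S5, and S9 cover everything between them: the union {a, b, c, d, e, f, g, h, i, j, k} is all of U.
No 4 of the 10 groups cover everything (all 210 combinations miss at least one item), so 5 is optimal.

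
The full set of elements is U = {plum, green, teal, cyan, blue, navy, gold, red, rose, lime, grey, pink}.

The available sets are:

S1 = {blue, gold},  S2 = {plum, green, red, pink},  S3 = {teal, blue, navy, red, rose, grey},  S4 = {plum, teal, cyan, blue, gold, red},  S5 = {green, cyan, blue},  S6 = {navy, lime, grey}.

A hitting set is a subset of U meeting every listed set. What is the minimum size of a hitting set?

H = {blue, red, lime} meets every set (each contains at least one member of H), and |H| = 3.
The sets S1, S2, S6 are pairwise disjoint, so any hitting set needs a separate element for each — at least 3. Hence 3 is optimal.

3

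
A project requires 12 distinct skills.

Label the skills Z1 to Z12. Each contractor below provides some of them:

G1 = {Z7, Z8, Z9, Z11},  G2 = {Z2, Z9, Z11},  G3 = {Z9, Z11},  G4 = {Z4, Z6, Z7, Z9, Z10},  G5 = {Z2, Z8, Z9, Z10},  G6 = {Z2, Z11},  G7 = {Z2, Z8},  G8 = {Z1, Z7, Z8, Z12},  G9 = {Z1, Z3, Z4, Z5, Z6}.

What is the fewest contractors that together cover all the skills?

G3 and G5 and G8 and G9 together: G3 ∪ G5 ∪ G8 ∪ G9 = {Z1, Z2, Z3, Z4, Z5, Z6, Z7, Z8, Z9, Z10, Z11, Z12} — every skill is covered.
No 3 of the 9 contractors cover everything (all 84 combinations miss at least one skill), so 4 is optimal.

4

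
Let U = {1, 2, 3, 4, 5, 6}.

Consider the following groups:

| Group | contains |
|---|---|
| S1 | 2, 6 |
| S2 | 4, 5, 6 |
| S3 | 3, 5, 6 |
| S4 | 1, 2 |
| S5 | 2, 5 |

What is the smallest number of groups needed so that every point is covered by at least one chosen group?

S2 and S3 and S4 together: S2 ∪ S3 ∪ S4 = {1, 2, 3, 4, 5, 6} — every point is covered.
Only S4 contains 1, so S4 is forced; the remaining 4 points need at least 2 more groups (each remaining group adds at most 3) — so at least 3 groups are needed, and 3 is optimal.

3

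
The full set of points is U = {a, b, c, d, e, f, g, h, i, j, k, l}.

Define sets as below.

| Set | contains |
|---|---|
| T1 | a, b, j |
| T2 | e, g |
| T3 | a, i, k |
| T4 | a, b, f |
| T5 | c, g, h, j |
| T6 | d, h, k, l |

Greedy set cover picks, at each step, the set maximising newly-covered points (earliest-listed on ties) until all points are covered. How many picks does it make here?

Greedy: pick T5 (covers 4 new) → pick T3 (covers 3 new) → pick T4 (covers 2 new) → pick T6 (covers 2 new) → pick T2 (covers 1 new). Total picks: 5.

5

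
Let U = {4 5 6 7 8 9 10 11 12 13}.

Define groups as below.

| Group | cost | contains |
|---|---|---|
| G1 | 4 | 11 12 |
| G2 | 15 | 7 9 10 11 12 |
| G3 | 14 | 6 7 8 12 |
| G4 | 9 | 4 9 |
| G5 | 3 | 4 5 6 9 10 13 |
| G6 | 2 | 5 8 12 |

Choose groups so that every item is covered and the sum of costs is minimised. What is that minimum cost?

G2, G5, G6 together cover every item (G2 ∪ G5 ∪ G6 = {4, 5, 6, 7, 8, 9, 10, 11, 12, 13}); total cost 15 + 3 + 2 = 20.
The greedy pick G5, G6, G1, G3 costs 23; no covering selection beats 20.

20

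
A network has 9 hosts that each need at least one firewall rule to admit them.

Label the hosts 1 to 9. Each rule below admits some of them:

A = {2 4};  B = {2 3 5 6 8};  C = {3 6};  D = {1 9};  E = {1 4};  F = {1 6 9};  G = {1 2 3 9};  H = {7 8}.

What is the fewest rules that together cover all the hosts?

A and B and F and H together: A ∪ B ∪ F ∪ H = {1, 2, 3, 4, 5, 6, 7, 8, 9} — every host is covered.
No 3 of the 8 rules cover everything (all 56 combinations miss at least one host), so 4 is optimal.

4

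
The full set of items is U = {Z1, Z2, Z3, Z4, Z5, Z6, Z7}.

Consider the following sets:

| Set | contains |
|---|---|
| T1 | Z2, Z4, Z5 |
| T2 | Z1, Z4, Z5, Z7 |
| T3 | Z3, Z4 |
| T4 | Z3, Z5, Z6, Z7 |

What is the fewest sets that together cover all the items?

3

T1, T2, and T4 cover everything between them: the union {Z1, Z2, Z3, Z4, Z5, Z6, Z7} is all of U.
Only T2 contains Z1, so T2 is forced; the remaining 3 items need at least 2 more sets (each remaining set adds at most 2) — so at least 3 sets are needed, and 3 is optimal.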